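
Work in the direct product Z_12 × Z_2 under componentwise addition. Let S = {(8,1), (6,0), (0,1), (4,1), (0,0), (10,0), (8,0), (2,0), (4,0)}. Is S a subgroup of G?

No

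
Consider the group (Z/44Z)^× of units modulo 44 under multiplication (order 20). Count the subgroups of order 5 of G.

1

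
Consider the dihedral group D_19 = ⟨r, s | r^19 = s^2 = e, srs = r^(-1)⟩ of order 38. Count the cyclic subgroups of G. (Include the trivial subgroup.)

21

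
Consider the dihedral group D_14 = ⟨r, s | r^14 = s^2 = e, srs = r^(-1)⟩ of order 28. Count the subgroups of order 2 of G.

|G| = 28 and 2 | 28, so subgroups of order 2 are possible by Lagrange.
The subgroups of order 2 are: {e, r^10s}; {e, r^11s}; {e, r^12s}; {e, r^13s}; … (15 in all).
So G has 15 subgroups of order 2.

15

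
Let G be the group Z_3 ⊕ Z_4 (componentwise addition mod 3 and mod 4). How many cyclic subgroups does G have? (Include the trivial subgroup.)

6

Each element a generates a cyclic subgroup ⟨a⟩; distinct elements may generate the same one (a cyclic group of order d has φ(d) generators).
Cyclic subgroups by order — order 1: 1; order 2: 1; order 3: 1; order 4: 1; order 6: 1; order 12: 1.
Total: 6.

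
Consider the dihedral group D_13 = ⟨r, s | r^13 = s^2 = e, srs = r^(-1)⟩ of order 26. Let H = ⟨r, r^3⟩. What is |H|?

|⟨r⟩| = 13 and |⟨r^3⟩| = 13, so |H| is a multiple of lcm(13, 13) = 13 and divides |G| = 26.
Closing under the operation: H = {e, r, r^2, r^3, r^4, r^5, r^6, r^7, r^8, r^9, r^10, r^11, r^12}, so |H| = 13.

13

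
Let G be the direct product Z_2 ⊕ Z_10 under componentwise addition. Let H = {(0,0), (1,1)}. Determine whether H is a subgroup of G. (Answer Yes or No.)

No

(1,1) ∈ H but its inverse (1,9) ∉ H, so H is not a subgroup.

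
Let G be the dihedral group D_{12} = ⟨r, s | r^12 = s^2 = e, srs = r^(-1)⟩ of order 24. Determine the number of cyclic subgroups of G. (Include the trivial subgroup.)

Group the elements of G by the cyclic subgroup they generate; each cyclic subgroup of order d accounts for φ(d) elements.
Cyclic subgroups by order — order 1: 1; order 2: 13; order 3: 1; order 4: 1; order 6: 1; order 12: 1.
Total: 18.

18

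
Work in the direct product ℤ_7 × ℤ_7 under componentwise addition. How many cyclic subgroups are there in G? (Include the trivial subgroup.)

Group the elements of G by the cyclic subgroup they generate; each cyclic subgroup of order d accounts for φ(d) elements.
Cyclic subgroups by order — order 1: 1; order 7: 8.
Total: 9.

9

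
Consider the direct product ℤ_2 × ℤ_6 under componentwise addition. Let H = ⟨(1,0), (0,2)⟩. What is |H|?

6

|⟨(1,0)⟩| = 2 and |⟨(0,2)⟩| = 3, so |H| is a multiple of lcm(2, 3) = 6 and divides |G| = 12.
Closing under the operation: H = {(0,0), (0,2), (0,4), (1,0), (1,2), (1,4)}, so |H| = 6.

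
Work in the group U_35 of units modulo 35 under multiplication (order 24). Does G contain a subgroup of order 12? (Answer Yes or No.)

12 | 24. A subgroup of order 12 is {1, 3, 4, 9, 11, 12, 13, 16, 17, 27, 29, 33}.

Yes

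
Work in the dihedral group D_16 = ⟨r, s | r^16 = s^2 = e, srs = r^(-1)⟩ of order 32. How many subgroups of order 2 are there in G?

|G| = 32 and 2 | 32, so subgroups of order 2 are possible by Lagrange.
The subgroups of order 2 are: {e, r^10s}; {e, r^11s}; {e, r^12s}; {e, r^13s}; … (17 in all).
So G has 17 subgroups of order 2.

17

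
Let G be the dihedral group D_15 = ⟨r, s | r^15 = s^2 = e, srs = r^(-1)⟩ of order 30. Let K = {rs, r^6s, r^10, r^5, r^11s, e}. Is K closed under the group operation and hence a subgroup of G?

Yes

|K| = 6 divides |G| = 30, consistent with Lagrange.
K contains the identity, every element's inverse is in K, and K is closed under ·: it is a subgroup.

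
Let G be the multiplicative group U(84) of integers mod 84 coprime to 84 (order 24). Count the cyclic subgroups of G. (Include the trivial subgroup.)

A cyclic subgroup of order d is generated by each of its φ(d) elements of order d, so the cyclic subgroups of order d number (#elements of order d)/φ(d).
Cyclic subgroups by order — order 1: 1; order 2: 7; order 3: 1; order 6: 7.
Total: 16.

16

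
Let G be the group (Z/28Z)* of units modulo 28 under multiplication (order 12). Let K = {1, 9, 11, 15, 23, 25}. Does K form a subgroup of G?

Yes

|K| = 6 divides |G| = 12, consistent with Lagrange.
K contains the identity, every element's inverse is in K, and K is closed under ·: it is a subgroup.
In fact K = ⟨23⟩.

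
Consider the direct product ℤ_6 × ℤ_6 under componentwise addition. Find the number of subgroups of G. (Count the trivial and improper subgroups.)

30

|G| = 36, so by Lagrange every subgroup order divides 36. Divisors: 1, 2, 3, 4, 6, 9, 12, 18, 36.
Subgroups by order — order 1: 1; order 2: 3; order 3: 4; order 4: 1; order 6: 12; order 9: 1; order 12: 4; order 18: 3; order 36: 1.
Total: 1 + 3 + 4 + 1 + 12 + 1 + 4 + 3 + 1 = 30.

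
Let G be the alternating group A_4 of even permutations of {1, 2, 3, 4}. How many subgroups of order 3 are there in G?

4

|G| = 12 and 3 | 12, so subgroups of order 3 are possible by Lagrange.
The subgroups of order 3 are: {e, (1 2 3), (1 3 2)}; {e, (1 2 4), (1 4 2)}; {e, (1 3 4), (1 4 3)}; {e, (2 3 4), (2 4 3)}.
So G has 4 subgroups of order 3.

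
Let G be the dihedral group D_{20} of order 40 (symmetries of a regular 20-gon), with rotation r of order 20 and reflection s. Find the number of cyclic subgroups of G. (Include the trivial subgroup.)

26

A cyclic subgroup of order d is generated by each of its φ(d) elements of order d, so the cyclic subgroups of order d number (#elements of order d)/φ(d).
Cyclic subgroups by order — order 1: 1; order 2: 21; order 4: 1; order 5: 1; order 10: 1; order 20: 1.
Total: 26.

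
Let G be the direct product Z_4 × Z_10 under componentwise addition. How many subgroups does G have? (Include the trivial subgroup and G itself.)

|G| = 40, so by Lagrange every subgroup order divides 40. Divisors: 1, 2, 4, 5, 8, 10, 20, 40.
Subgroups by order — order 1: 1; order 2: 3; order 4: 3; order 5: 1; order 8: 1; order 10: 3; order 20: 3; order 40: 1.
Total: 1 + 3 + 3 + 1 + 1 + 3 + 3 + 1 = 16.

16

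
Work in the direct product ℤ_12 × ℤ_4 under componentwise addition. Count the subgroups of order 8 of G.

|G| = 48 and 8 | 48, so subgroups of order 8 are possible by Lagrange.
The subgroups of order 8 are: {(0,0), (0,1), (0,2), (0,3), (6,0), (6,1), (6,2), (6,3)}; {(0,0), (0,2), (3,0), (3,2), (6,0), (6,2), (9,0), (9,2)}; {(0,0), (0,2), (3,1), (3,3), (6,0), (6,2), (9,1), (9,3)}.
So G has 3 subgroups of order 8.

3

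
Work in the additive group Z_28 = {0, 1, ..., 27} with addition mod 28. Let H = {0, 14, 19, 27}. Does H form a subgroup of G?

19 ∈ H but its inverse 9 ∉ H, so H is not a subgroup.

No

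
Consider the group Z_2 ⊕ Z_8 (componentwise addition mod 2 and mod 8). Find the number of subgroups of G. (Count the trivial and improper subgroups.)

11

|G| = 16, so by Lagrange every subgroup order divides 16. Divisors: 1, 2, 4, 8, 16.
Subgroups by order — order 1: 1; order 2: 3; order 4: 3; order 8: 3; order 16: 1.
Total: 1 + 3 + 3 + 3 + 1 = 11.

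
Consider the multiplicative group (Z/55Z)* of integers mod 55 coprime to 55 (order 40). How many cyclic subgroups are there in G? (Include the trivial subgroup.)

Group the elements of G by the cyclic subgroup they generate; each cyclic subgroup of order d accounts for φ(d) elements.
Cyclic subgroups by order — order 1: 1; order 2: 3; order 4: 2; order 5: 1; order 10: 3; order 20: 2.
Total: 12.

12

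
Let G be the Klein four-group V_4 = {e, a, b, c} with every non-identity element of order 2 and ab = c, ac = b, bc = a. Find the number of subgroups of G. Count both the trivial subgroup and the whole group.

|G| = 4, so by Lagrange every subgroup order divides 4. Divisors: 1, 2, 4.
Subgroups by order — order 1: 1; order 2: 3; order 4: 1.
Total: 1 + 3 + 1 = 5.

5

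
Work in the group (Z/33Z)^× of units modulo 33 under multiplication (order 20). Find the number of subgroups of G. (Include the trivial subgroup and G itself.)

10

|G| = 20, so by Lagrange every subgroup order divides 20. Divisors: 1, 2, 4, 5, 10, 20.
Subgroups by order — order 1: 1; order 2: 3; order 4: 1; order 5: 1; order 10: 3; order 20: 1.
Total: 1 + 3 + 1 + 1 + 3 + 1 = 10.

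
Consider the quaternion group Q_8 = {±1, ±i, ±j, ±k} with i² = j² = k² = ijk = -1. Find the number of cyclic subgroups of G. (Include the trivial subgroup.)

5

Each element a generates a cyclic subgroup ⟨a⟩; distinct elements may generate the same one (a cyclic group of order d has φ(d) generators).
Cyclic subgroups by order — order 1: 1; order 2: 1; order 4: 3.
Total: 5.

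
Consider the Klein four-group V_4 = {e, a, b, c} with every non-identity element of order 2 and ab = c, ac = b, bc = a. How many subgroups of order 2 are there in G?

|G| = 4 and 2 | 4, so subgroups of order 2 are possible by Lagrange.
The subgroups of order 2 are: {e, a}; {e, b}; {e, c}.
So G has 3 subgroups of order 2.

3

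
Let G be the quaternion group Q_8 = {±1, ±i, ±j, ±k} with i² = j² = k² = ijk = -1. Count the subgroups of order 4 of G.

3

|G| = 8 and 4 | 8, so subgroups of order 4 are possible by Lagrange.
The subgroups of order 4 are: {1, -1, i, -i}; {1, -1, j, -j}; {1, -1, k, -k}.
So G has 3 subgroups of order 4.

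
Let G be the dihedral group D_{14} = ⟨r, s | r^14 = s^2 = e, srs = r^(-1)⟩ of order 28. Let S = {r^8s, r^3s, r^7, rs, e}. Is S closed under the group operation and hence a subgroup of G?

No

|S| = 5 does not divide |G| = 28, so by Lagrange S is not a subgroup.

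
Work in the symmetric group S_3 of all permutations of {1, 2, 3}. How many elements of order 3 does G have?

2

The elements of order 3 are: (1 2 3), (1 3 2).
That's 2.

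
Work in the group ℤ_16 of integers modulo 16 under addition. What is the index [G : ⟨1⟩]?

1

|⟨1⟩| = 16 and |G| = 16.
By Lagrange, [G : H] = |G|/|H| = 16/16 = 1.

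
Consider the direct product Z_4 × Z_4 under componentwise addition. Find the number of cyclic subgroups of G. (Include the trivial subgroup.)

10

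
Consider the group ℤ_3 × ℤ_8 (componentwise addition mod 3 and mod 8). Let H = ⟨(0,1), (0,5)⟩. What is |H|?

8

|⟨(0,1)⟩| = 8 and |⟨(0,5)⟩| = 8, so |H| is a multiple of lcm(8, 8) = 8 and divides |G| = 24.
Closing under the operation: H = {(0,0), (0,1), (0,2), (0,3), (0,4), (0,5), (0,6), (0,7)}, so |H| = 8.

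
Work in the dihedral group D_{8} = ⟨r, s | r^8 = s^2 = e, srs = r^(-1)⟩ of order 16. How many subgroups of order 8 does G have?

|G| = 16 and 8 | 16, so subgroups of order 8 are possible by Lagrange.
The subgroups of order 8 are: {e, r, r^2, r^3, r^4, r^5, r^6, r^7}; {e, r^2, r^4, r^6, s, r^2s, r^4s, r^6s}; {e, r^2, r^4, r^6, rs, r^3s, r^5s, r^7s}.
So G has 3 subgroups of order 8.

3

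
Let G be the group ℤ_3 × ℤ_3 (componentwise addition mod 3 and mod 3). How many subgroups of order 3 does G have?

4

|G| = 9 and 3 | 9, so subgroups of order 3 are possible by Lagrange.
The subgroups of order 3 are: {(0,0), (0,1), (0,2)}; {(0,0), (1,0), (2,0)}; {(0,0), (1,1), (2,2)}; {(0,0), (1,2), (2,1)}.
So G has 4 subgroups of order 3.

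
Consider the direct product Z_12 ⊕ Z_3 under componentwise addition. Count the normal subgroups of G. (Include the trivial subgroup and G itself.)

G is abelian, so every subgroup is normal.
G has 18 subgroups in total, hence 18 normal subgroups.

18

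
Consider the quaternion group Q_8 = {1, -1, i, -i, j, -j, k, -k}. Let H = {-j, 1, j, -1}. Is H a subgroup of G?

|H| = 4 divides |G| = 8, consistent with Lagrange.
H contains the identity, every element's inverse is in H, and H is closed under ·: it is a subgroup.
In fact H = ⟨j⟩.

Yes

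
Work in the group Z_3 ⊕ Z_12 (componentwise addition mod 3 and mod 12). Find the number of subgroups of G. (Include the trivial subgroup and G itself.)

18

|G| = 36, so by Lagrange every subgroup order divides 36. Divisors: 1, 2, 3, 4, 6, 9, 12, 18, 36.
Subgroups by order — order 1: 1; order 2: 1; order 3: 4; order 4: 1; order 6: 4; order 9: 1; order 12: 4; order 18: 1; order 36: 1.
Total: 1 + 1 + 4 + 1 + 4 + 1 + 4 + 1 + 1 = 18.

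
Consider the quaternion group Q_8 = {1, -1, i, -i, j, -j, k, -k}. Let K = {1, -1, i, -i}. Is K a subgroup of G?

Yes

|K| = 4 divides |G| = 8, consistent with Lagrange.
K contains the identity, every element's inverse is in K, and K is closed under ·: it is a subgroup.
In fact K = ⟨-i⟩.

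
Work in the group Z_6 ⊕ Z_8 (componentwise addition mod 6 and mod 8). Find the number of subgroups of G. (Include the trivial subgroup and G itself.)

|G| = 48, so by Lagrange every subgroup order divides 48. Divisors: 1, 2, 3, 4, 6, 8, 12, 16, 24, 48.
Subgroups by order — order 1: 1; order 2: 3; order 3: 1; order 4: 3; order 6: 3; order 8: 3; order 12: 3; order 16: 1; order 24: 3; order 48: 1.
Total: 1 + 3 + 1 + 3 + 3 + 3 + 3 + 1 + 3 + 1 = 22.

22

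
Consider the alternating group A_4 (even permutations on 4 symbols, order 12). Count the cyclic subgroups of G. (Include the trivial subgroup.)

8

A cyclic subgroup of order d is generated by each of its φ(d) elements of order d, so the cyclic subgroups of order d number (#elements of order d)/φ(d).
Cyclic subgroups by order — order 1: 1; order 2: 3; order 3: 4.
Total: 8.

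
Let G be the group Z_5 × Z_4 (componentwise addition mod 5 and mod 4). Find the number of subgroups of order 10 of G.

1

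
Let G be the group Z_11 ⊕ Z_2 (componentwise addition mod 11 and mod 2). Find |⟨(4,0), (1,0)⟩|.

11

|⟨(4,0)⟩| = 11 and |⟨(1,0)⟩| = 11, so |H| is a multiple of lcm(11, 11) = 11 and divides |G| = 22.
Closing under the operation: H = {(0,0), (1,0), (2,0), (3,0), (4,0), (5,0), (6,0), (7,0), (8,0), (9,0), (10,0)}, so |H| = 11.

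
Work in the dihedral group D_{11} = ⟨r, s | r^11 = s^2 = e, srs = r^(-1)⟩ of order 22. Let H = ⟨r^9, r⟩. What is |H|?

|⟨r^9⟩| = 11 and |⟨r⟩| = 11, so |H| is a multiple of lcm(11, 11) = 11 and divides |G| = 22.
Closing under the operation: H = {e, r, r^2, r^3, r^4, r^5, r^6, r^7, r^8, r^9, r^10}, so |H| = 11.

11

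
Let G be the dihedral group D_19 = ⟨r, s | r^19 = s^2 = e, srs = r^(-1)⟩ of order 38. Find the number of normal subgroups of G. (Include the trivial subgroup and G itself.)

3

G has 22 subgroups. Checking conjugation-invariance by order — order 1: 1/1 normal; order 2: 0/19 normal; order 19: 1/1 normal; order 38: 1/1 normal.
Total normal subgroups: 3.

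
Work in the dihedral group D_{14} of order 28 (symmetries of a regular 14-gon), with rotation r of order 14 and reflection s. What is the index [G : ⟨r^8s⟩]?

14

|⟨r^8s⟩| = 2 and |G| = 28.
By Lagrange, [G : H] = |G|/|H| = 28/2 = 14.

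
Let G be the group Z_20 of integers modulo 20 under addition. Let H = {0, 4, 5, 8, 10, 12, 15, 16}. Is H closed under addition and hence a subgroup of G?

No

|H| = 8 does not divide |G| = 20, so by Lagrange H is not a subgroup.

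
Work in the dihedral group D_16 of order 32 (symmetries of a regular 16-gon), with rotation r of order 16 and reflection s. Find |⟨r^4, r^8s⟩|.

|⟨r^4⟩| = 4 and |⟨r^8s⟩| = 2, so |H| is a multiple of lcm(4, 2) = 4 and divides |G| = 32.
Closing under the operation: H = {e, r^4, r^8, r^12, s, r^4s, r^8s, r^12s}, so |H| = 8.

8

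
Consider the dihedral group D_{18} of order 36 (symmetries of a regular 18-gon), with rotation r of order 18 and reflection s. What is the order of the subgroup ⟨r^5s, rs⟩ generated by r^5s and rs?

|⟨r^5s⟩| = 2 and |⟨rs⟩| = 2, so |H| is a multiple of lcm(2, 2) = 2 and divides |G| = 36.
Closing under the operation: H = {e, r^2, r^4, r^6, r^8, r^10, r^12, r^14, r^16, rs, r^3s, r^5s, r^7s, r^9s, r^11s, r^13s, r^15s, r^17s}, so |H| = 18.

18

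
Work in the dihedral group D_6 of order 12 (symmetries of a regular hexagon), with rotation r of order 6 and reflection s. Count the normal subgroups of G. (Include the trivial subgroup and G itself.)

7

G has 16 subgroups. Checking conjugation-invariance by order — order 1: 1/1 normal; order 2: 1/7 normal; order 3: 1/1 normal; order 4: 0/3 normal; order 6: 3/3 normal; order 12: 1/1 normal.
Total normal subgroups: 7.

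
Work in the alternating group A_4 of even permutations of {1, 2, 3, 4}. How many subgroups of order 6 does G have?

|G| = 12 and 6 | 12, so subgroups of order 6 are possible by Lagrange.
Checking all subgroups of G, none has order 6.
So G has 0 subgroups of order 6.

0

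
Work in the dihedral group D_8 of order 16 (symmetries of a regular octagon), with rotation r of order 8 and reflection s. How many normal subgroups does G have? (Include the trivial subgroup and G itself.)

7

G has 19 subgroups. Checking conjugation-invariance by order — order 1: 1/1 normal; order 2: 1/9 normal; order 4: 1/5 normal; order 8: 3/3 normal; order 16: 1/1 normal.
Total normal subgroups: 7.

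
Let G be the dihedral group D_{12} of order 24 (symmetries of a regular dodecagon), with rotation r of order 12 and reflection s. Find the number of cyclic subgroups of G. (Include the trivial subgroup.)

A cyclic subgroup of order d is generated by each of its φ(d) elements of order d, so the cyclic subgroups of order d number (#elements of order d)/φ(d).
Cyclic subgroups by order — order 1: 1; order 2: 13; order 3: 1; order 4: 1; order 6: 1; order 12: 1.
Total: 18.

18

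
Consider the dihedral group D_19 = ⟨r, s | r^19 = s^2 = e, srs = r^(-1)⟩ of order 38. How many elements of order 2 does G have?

19

Enumerating element orders in G gives 19 elements of order 2.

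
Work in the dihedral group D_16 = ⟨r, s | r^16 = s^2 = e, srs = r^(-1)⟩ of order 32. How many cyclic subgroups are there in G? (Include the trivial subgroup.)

Each element a generates a cyclic subgroup ⟨a⟩; distinct elements may generate the same one (a cyclic group of order d has φ(d) generators).
Cyclic subgroups by order — order 1: 1; order 2: 17; order 4: 1; order 8: 1; order 16: 1.
Total: 21.

21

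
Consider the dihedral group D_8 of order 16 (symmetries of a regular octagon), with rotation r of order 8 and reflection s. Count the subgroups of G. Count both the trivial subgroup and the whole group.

|G| = 16, so by Lagrange every subgroup order divides 16. Divisors: 1, 2, 4, 8, 16.
Subgroups by order — order 1: 1; order 2: 9; order 4: 5; order 8: 3; order 16: 1.
Total: 1 + 9 + 5 + 3 + 1 = 19.

19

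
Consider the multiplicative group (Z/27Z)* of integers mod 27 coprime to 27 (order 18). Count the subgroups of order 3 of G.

1

|G| = 18 and 3 | 18, so subgroups of order 3 are possible by Lagrange.
The subgroups of order 3 are: {1, 10, 19}.
So G has 1 subgroup of order 3.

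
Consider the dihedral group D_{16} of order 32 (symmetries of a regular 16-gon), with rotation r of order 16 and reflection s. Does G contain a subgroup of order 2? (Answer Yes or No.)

2 | 32. A subgroup of order 2 is {e, r^10s}.

Yes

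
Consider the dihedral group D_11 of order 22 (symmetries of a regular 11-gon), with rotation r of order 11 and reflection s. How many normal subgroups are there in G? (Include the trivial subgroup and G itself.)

3

G has 14 subgroups. Checking conjugation-invariance by order — order 1: 1/1 normal; order 2: 0/11 normal; order 11: 1/1 normal; order 22: 1/1 normal.
Total normal subgroups: 3.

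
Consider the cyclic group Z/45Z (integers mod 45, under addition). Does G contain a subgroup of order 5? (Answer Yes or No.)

Yes

5 | 45. A subgroup of order 5 is {0, 9, 18, 27, 36}.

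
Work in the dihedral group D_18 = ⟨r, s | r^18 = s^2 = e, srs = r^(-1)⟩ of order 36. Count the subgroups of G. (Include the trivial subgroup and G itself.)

|G| = 36, so by Lagrange every subgroup order divides 36. Divisors: 1, 2, 3, 4, 6, 9, 12, 18, 36.
Subgroups by order — order 1: 1; order 2: 19; order 3: 1; order 4: 9; order 6: 7; order 9: 1; order 12: 3; order 18: 3; order 36: 1.
Total: 1 + 19 + 1 + 9 + 7 + 1 + 3 + 3 + 1 = 45.

45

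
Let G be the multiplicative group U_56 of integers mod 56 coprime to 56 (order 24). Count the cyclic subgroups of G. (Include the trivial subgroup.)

16

Group the elements of G by the cyclic subgroup they generate; each cyclic subgroup of order d accounts for φ(d) elements.
Cyclic subgroups by order — order 1: 1; order 2: 7; order 3: 1; order 6: 7.
Total: 16.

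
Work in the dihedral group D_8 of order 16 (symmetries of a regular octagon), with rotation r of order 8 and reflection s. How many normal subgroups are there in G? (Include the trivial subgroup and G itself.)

7

G has 19 subgroups. Checking conjugation-invariance by order — order 1: 1/1 normal; order 2: 1/9 normal; order 4: 1/5 normal; order 8: 3/3 normal; order 16: 1/1 normal.
Total normal subgroups: 7.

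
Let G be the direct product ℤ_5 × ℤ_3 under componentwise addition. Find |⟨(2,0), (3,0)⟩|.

5

|⟨(2,0)⟩| = 5 and |⟨(3,0)⟩| = 5, so |H| is a multiple of lcm(5, 5) = 5 and divides |G| = 15.
Closing under the operation: H = {(0,0), (1,0), (2,0), (3,0), (4,0)}, so |H| = 5.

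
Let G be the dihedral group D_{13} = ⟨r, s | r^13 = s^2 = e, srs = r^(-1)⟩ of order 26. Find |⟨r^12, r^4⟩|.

13

|⟨r^12⟩| = 13 and |⟨r^4⟩| = 13, so |H| is a multiple of lcm(13, 13) = 13 and divides |G| = 26.
Closing under the operation: H = {e, r, r^2, r^3, r^4, r^5, r^6, r^7, r^8, r^9, r^10, r^11, r^12}, so |H| = 13.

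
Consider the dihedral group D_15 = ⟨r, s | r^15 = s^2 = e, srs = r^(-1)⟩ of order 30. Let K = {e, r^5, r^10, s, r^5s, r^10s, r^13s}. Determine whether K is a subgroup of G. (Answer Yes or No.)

|K| = 7 does not divide |G| = 30, so by Lagrange K is not a subgroup.

No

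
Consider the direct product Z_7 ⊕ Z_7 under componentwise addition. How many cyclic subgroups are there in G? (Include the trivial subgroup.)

A cyclic subgroup of order d is generated by each of its φ(d) elements of order d, so the cyclic subgroups of order d number (#elements of order d)/φ(d).
Cyclic subgroups by order — order 1: 1; order 7: 8.
Total: 9.

9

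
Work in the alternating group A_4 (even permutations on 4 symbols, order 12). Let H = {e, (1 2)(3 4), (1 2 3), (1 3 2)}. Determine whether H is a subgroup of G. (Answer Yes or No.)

Closure fails: (1 3 2) ∘ (1 2)(3 4) = (2 3 4) ∉ H. So H is not a subgroup.

No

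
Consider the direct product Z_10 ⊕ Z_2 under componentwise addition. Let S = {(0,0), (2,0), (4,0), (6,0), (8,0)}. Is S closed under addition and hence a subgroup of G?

|S| = 5 divides |G| = 20, consistent with Lagrange.
S contains the identity, every element's inverse is in S, and S is closed under +: it is a subgroup.
In fact S = ⟨(4,0)⟩.

Yes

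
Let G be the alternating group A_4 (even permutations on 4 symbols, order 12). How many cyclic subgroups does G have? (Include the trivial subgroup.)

A cyclic subgroup of order d is generated by each of its φ(d) elements of order d, so the cyclic subgroups of order d number (#elements of order d)/φ(d).
Cyclic subgroups by order — order 1: 1; order 2: 3; order 3: 4.
Total: 8.

8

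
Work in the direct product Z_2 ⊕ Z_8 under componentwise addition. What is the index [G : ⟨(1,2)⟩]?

4

|⟨(1,2)⟩| = 4 and |G| = 16.
By Lagrange, [G : H] = |G|/|H| = 16/4 = 4.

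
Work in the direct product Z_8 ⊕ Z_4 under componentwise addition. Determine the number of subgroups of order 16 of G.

|G| = 32 and 16 | 32, so subgroups of order 16 are possible by Lagrange.
The subgroups of order 16 are: {(0,0), (0,1), (0,2), (0,3), (2,0), (2,1), (2,2), (2,3), (4,0), (4,1), (4,2), (4,3), (6,0), (6,1), (6,2), (6,3)}; {(0,0), (0,2), (1,0), (1,2), (2,0), (2,2), (3,0), (3,2), (4,0), (4,2), (5,0), (5,2), (6,0), (6,2), (7,0), (7,2)}; {(0,0), (0,2), (1,1), (1,3), (2,0), (2,2), (3,1), (3,3), (4,0), (4,2), (5,1), (5,3), (6,0), (6,2), (7,1), (7,3)}.
So G has 3 subgroups of order 16.

3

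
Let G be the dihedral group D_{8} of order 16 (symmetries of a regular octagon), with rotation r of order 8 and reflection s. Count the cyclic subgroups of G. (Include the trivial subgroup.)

12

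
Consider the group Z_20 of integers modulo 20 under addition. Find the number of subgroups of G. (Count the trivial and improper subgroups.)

Subgroups of the cyclic group Z_20 correspond bijectively to divisors of 20.
Divisors of 20: 1, 2, 4, 5, 10, 20.
So Z_20 has 6 subgroups.

6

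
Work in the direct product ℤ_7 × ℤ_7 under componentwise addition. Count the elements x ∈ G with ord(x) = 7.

An element (a,b) has order lcm(ord(a), ord(b)); count pairs with lcm equal to 7.
Enumerating gives 48 such elements.

48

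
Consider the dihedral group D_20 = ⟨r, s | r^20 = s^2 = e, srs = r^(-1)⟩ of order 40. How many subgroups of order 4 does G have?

11

|G| = 40 and 4 | 40, so subgroups of order 4 are possible by Lagrange.
The subgroups of order 4 are: {e, r^10, s, r^10s}; {e, r^10, rs, r^11s}; {e, r^10, r^2s, r^12s}; {e, r^10, r^3s, r^13s}; … (11 in all).
So G has 11 subgroups of order 4.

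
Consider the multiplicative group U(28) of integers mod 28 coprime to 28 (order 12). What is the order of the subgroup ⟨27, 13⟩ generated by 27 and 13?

|⟨27⟩| = 2 and |⟨13⟩| = 2, so |H| is a multiple of lcm(2, 2) = 2 and divides |G| = 12.
Closing under the operation: H = {1, 13, 15, 27}, so |H| = 4.

4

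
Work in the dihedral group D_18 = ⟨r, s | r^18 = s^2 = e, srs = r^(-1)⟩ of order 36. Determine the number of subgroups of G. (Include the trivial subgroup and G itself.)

|G| = 36, so by Lagrange every subgroup order divides 36. Divisors: 1, 2, 3, 4, 6, 9, 12, 18, 36.
Subgroups by order — order 1: 1; order 2: 19; order 3: 1; order 4: 9; order 6: 7; order 9: 1; order 12: 3; order 18: 3; order 36: 1.
Total: 1 + 19 + 1 + 9 + 7 + 1 + 3 + 3 + 1 = 45.

45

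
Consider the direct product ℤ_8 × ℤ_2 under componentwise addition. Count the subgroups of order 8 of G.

|G| = 16 and 8 | 16, so subgroups of order 8 are possible by Lagrange.
The subgroups of order 8 are: {(0,0), (0,1), (2,0), (2,1), (4,0), (4,1), (6,0), (6,1)}; {(0,0), (1,0), (2,0), (3,0), (4,0), (5,0), (6,0), (7,0)}; {(0,0), (1,1), (2,0), (3,1), (4,0), (5,1), (6,0), (7,1)}.
So G has 3 subgroups of order 8.

3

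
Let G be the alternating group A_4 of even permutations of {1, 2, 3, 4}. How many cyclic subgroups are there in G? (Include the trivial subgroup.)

8

Each element a generates a cyclic subgroup ⟨a⟩; distinct elements may generate the same one (a cyclic group of order d has φ(d) generators).
Cyclic subgroups by order — order 1: 1; order 2: 3; order 3: 4.
Total: 8.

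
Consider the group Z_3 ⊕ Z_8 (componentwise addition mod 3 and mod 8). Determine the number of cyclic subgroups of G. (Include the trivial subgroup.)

A cyclic subgroup of order d is generated by each of its φ(d) elements of order d, so the cyclic subgroups of order d number (#elements of order d)/φ(d).
Cyclic subgroups by order — order 1: 1; order 2: 1; order 3: 1; order 4: 1; order 6: 1; order 8: 1; order 12: 1; order 24: 1.
Total: 8.

8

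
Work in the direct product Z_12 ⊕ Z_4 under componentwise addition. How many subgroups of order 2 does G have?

3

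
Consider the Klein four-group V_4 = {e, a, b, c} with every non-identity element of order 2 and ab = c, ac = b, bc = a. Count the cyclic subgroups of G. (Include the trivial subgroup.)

4

Each element a generates a cyclic subgroup ⟨a⟩; distinct elements may generate the same one (a cyclic group of order d has φ(d) generators).
Cyclic subgroups by order — order 1: 1; order 2: 3.
Total: 4.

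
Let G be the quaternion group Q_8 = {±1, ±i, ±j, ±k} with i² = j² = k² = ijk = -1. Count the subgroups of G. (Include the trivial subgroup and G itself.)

|G| = 8, so by Lagrange every subgroup order divides 8. Divisors: 1, 2, 4, 8.
Subgroups by order — order 1: 1; order 2: 1; order 4: 3; order 8: 1.
Total: 1 + 1 + 3 + 1 = 6.

6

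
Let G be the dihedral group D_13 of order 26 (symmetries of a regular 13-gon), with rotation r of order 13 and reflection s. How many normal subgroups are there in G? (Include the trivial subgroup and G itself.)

G has 16 subgroups. Checking conjugation-invariance by order — order 1: 1/1 normal; order 2: 0/13 normal; order 13: 1/1 normal; order 26: 1/1 normal.
Total normal subgroups: 3.

3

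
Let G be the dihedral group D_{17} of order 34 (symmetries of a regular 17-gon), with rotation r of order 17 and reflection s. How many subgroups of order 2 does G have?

|G| = 34 and 2 | 34, so subgroups of order 2 are possible by Lagrange.
The subgroups of order 2 are: {e, r^10s}; {e, r^11s}; {e, r^12s}; {e, r^13s}; … (17 in all).
So G has 17 subgroups of order 2.

17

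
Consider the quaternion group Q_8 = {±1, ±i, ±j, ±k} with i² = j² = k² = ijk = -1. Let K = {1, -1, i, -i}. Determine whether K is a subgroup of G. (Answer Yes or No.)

|K| = 4 divides |G| = 8, consistent with Lagrange.
K contains the identity, every element's inverse is in K, and K is closed under ·: it is a subgroup.
In fact K = ⟨-i⟩.

Yes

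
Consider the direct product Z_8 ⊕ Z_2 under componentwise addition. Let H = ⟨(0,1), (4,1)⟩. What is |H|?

4

|⟨(0,1)⟩| = 2 and |⟨(4,1)⟩| = 2, so |H| is a multiple of lcm(2, 2) = 2 and divides |G| = 16.
Closing under the operation: H = {(0,0), (0,1), (4,0), (4,1)}, so |H| = 4.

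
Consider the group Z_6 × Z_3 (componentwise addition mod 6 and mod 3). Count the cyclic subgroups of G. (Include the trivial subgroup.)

10

Each element a generates a cyclic subgroup ⟨a⟩; distinct elements may generate the same one (a cyclic group of order d has φ(d) generators).
Cyclic subgroups by order — order 1: 1; order 2: 1; order 3: 4; order 6: 4.
Total: 10.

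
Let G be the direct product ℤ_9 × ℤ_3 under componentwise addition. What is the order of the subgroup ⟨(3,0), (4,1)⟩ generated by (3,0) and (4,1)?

9

|⟨(3,0)⟩| = 3 and |⟨(4,1)⟩| = 9, so |H| is a multiple of lcm(3, 9) = 9 and divides |G| = 27.
Closing under the operation: H = {(0,0), (1,1), (2,2), (3,0), (4,1), (5,2), (6,0), (7,1), (8,2)}, so |H| = 9.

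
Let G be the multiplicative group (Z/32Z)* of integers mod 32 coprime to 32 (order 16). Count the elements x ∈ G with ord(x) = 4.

4

The elements of order 4 are: 7, 9, 23, 25.
That's 4.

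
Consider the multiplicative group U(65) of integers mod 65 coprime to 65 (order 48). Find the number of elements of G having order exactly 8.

No element of G has order 8 (even though 8 | 48).

0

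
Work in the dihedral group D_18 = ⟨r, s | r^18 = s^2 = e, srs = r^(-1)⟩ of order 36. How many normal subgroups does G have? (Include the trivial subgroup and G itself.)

G has 45 subgroups. Checking conjugation-invariance by order — order 1: 1/1 normal; order 2: 1/19 normal; order 3: 1/1 normal; order 4: 0/9 normal; order 6: 1/7 normal; order 9: 1/1 normal; order 12: 0/3 normal; order 18: 3/3 normal; order 36: 1/1 normal.
Total normal subgroups: 9.

9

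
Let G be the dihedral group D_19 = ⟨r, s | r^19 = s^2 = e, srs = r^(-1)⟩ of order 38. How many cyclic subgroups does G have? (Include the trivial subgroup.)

21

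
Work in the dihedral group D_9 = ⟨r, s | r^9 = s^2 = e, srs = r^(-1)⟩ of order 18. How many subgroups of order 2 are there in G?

9

|G| = 18 and 2 | 18, so subgroups of order 2 are possible by Lagrange.
The subgroups of order 2 are: {e, r^2s}; {e, r^3s}; {e, r^4s}; {e, r^5s}; … (9 in all).
So G has 9 subgroups of order 2.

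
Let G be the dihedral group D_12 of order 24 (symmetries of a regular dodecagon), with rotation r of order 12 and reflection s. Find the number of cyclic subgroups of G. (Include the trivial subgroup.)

Each element a generates a cyclic subgroup ⟨a⟩; distinct elements may generate the same one (a cyclic group of order d has φ(d) generators).
Cyclic subgroups by order — order 1: 1; order 2: 13; order 3: 1; order 4: 1; order 6: 1; order 12: 1.
Total: 18.

18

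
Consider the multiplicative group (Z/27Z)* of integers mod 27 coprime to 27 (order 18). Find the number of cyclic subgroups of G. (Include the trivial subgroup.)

A cyclic subgroup of order d is generated by each of its φ(d) elements of order d, so the cyclic subgroups of order d number (#elements of order d)/φ(d).
Cyclic subgroups by order — order 1: 1; order 2: 1; order 3: 1; order 6: 1; order 9: 1; order 18: 1.
Total: 6.

6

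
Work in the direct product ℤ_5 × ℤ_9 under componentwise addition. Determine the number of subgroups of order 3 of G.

1

|G| = 45 and 3 | 45, so subgroups of order 3 are possible by Lagrange.
The subgroups of order 3 are: {(0,0), (0,3), (0,6)}.
So G has 1 subgroup of order 3.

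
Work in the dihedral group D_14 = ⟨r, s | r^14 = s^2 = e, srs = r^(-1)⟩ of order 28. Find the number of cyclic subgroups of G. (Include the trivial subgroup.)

Each element a generates a cyclic subgroup ⟨a⟩; distinct elements may generate the same one (a cyclic group of order d has φ(d) generators).
Cyclic subgroups by order — order 1: 1; order 2: 15; order 7: 1; order 14: 1.
Total: 18.

18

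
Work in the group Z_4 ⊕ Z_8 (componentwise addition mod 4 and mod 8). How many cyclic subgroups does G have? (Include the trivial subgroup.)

Group the elements of G by the cyclic subgroup they generate; each cyclic subgroup of order d accounts for φ(d) elements.
Cyclic subgroups by order — order 1: 1; order 2: 3; order 4: 6; order 8: 4.
Total: 14.

14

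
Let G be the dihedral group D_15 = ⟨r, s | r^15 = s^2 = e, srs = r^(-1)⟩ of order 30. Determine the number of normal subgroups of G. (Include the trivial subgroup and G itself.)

G has 28 subgroups. Checking conjugation-invariance by order — order 1: 1/1 normal; order 2: 0/15 normal; order 3: 1/1 normal; order 5: 1/1 normal; order 6: 0/5 normal; order 10: 0/3 normal; order 15: 1/1 normal; order 30: 1/1 normal.
Total normal subgroups: 5.

5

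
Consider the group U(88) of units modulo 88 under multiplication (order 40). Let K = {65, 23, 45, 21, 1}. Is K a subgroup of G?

No

Closure fails: 65 · 23 = 87 ∉ K. So K is not a subgroup.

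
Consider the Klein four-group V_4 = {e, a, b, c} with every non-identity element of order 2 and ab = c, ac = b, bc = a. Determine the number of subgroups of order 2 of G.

3

|G| = 4 and 2 | 4, so subgroups of order 2 are possible by Lagrange.
The subgroups of order 2 are: {e, a}; {e, b}; {e, c}.
So G has 3 subgroups of order 2.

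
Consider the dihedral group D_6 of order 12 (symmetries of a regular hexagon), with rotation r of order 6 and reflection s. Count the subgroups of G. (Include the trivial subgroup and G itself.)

|G| = 12, so by Lagrange every subgroup order divides 12. Divisors: 1, 2, 3, 4, 6, 12.
Subgroups by order — order 1: 1; order 2: 7; order 3: 1; order 4: 3; order 6: 3; order 12: 1.
Total: 1 + 7 + 1 + 3 + 3 + 1 = 16.

16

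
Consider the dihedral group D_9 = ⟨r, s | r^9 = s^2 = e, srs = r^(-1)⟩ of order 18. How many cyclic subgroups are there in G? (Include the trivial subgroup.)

Group the elements of G by the cyclic subgroup they generate; each cyclic subgroup of order d accounts for φ(d) elements.
Cyclic subgroups by order — order 1: 1; order 2: 9; order 3: 1; order 9: 1.
Total: 12.

12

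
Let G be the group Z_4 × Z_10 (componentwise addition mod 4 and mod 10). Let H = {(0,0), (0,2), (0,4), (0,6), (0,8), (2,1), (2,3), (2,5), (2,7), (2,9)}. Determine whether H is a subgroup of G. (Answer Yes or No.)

|H| = 10 divides |G| = 40, consistent with Lagrange.
H contains the identity, every element's inverse is in H, and H is closed under +: it is a subgroup.
In fact H = ⟨(2,1)⟩.

Yes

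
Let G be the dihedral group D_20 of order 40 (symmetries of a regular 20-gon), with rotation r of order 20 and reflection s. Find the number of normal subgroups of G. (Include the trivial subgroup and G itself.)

9

G has 48 subgroups. Checking conjugation-invariance by order — order 1: 1/1 normal; order 2: 1/21 normal; order 4: 1/11 normal; order 5: 1/1 normal; order 8: 0/5 normal; order 10: 1/5 normal; order 20: 3/3 normal; order 40: 1/1 normal.
Total normal subgroups: 9.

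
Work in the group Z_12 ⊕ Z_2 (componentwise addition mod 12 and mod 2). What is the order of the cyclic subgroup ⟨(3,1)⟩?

4

The order of (3,1) in Z_12 × Z_2 is lcm(ord(3) in Z_12, ord(1) in Z_2).
ord(3) = 4 and ord(1) = 2, so |⟨(3,1)⟩| = lcm(4, 2) = 4.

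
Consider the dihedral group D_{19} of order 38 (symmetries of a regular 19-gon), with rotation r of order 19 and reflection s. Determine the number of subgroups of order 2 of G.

|G| = 38 and 2 | 38, so subgroups of order 2 are possible by Lagrange.
The subgroups of order 2 are: {e, r^10s}; {e, r^11s}; {e, r^12s}; {e, r^13s}; … (19 in all).
So G has 19 subgroups of order 2.

19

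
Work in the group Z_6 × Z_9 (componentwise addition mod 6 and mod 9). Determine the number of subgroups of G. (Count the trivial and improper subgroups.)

|G| = 54, so by Lagrange every subgroup order divides 54. Divisors: 1, 2, 3, 6, 9, 18, 27, 54.
Subgroups by order — order 1: 1; order 2: 1; order 3: 4; order 6: 4; order 9: 4; order 18: 4; order 27: 1; order 54: 1.
Total: 1 + 1 + 4 + 4 + 4 + 4 + 1 + 1 = 20.

20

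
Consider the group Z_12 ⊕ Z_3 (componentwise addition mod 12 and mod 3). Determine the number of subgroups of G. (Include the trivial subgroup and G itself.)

|G| = 36, so by Lagrange every subgroup order divides 36. Divisors: 1, 2, 3, 4, 6, 9, 12, 18, 36.
Subgroups by order — order 1: 1; order 2: 1; order 3: 4; order 4: 1; order 6: 4; order 9: 1; order 12: 4; order 18: 1; order 36: 1.
Total: 1 + 1 + 4 + 1 + 4 + 1 + 4 + 1 + 1 = 18.

18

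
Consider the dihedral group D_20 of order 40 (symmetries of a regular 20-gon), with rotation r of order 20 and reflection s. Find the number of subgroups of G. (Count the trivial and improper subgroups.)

|G| = 40, so by Lagrange every subgroup order divides 40. Divisors: 1, 2, 4, 5, 8, 10, 20, 40.
Subgroups by order — order 1: 1; order 2: 21; order 4: 11; order 5: 1; order 8: 5; order 10: 5; order 20: 3; order 40: 1.
Total: 1 + 21 + 11 + 1 + 5 + 5 + 3 + 1 = 48.

48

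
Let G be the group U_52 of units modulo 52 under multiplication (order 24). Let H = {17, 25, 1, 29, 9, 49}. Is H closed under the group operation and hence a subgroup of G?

Yes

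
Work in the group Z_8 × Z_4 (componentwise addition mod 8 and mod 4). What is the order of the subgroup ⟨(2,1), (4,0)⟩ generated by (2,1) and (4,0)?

8

|⟨(2,1)⟩| = 4 and |⟨(4,0)⟩| = 2, so |H| is a multiple of lcm(4, 2) = 4 and divides |G| = 32.
Closing under the operation: H = {(0,0), (0,2), (2,1), (2,3), (4,0), (4,2), (6,1), (6,3)}, so |H| = 8.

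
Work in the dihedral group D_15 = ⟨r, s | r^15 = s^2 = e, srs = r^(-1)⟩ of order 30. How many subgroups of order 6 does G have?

|G| = 30 and 6 | 30, so subgroups of order 6 are possible by Lagrange.
The subgroups of order 6 are: {e, r^5, r^10, s, r^5s, r^10s}; {e, r^5, r^10, rs, r^6s, r^11s}; {e, r^5, r^10, r^2s, r^7s, r^12s}; {e, r^5, r^10, r^3s, r^8s, r^13s}; … (5 in all).
So G has 5 subgroups of order 6.

5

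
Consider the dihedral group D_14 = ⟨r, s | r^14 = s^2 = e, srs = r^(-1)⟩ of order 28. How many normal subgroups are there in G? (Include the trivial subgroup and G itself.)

7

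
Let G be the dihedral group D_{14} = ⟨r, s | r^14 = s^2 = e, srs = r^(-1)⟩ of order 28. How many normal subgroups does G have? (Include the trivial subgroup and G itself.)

G has 28 subgroups. Checking conjugation-invariance by order — order 1: 1/1 normal; order 2: 1/15 normal; order 4: 0/7 normal; order 7: 1/1 normal; order 14: 3/3 normal; order 28: 1/1 normal.
Total normal subgroups: 7.

7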